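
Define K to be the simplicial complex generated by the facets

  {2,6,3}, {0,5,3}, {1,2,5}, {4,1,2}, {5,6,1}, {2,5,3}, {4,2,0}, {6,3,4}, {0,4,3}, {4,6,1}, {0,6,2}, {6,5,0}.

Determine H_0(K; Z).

H_0 = Z.

Fix the vertex order 0 < 1 < 2 < 3 < 4 < 5 < 6 and write every simplex with vertices in increasing order. Then dim K = 2 and the simplices of K are:

  0-simplices (7): [0], [1], [2], [3], [4], [5], [6]
  1-simplices (18): [0,2], [0,3], [0,4], [0,5], [0,6], [1,2], [1,4], [1,5], [1,6], [2,3], [2,4], [2,5], [2,6], [3,4], [3,5], [3,6], [4,6], [5,6]
  2-simplices (12): [0,2,4], [0,2,6], [0,3,4], [0,3,5], [0,5,6], [1,2,4], [1,2,5], [1,4,6], [1,5,6], [2,3,5], [2,3,6], [3,4,6]

Hence C_0 ≅ Z^7, C_1 ≅ Z^18, C_2 ≅ Z^12.

The boundary map ∂_1: C_1 → C_0 is given by ∂[p,q] = [q] − [p]. For instance
  ∂[1,4] = [4] − [1].
The 7×18 boundary matrix has rank 6 and Smith normal form diag(1,1,1,1,1,1).

The boundary map ∂_2: C_2 → C_1 acts by ∂[p,q,r] = [q,r] − [p,r] + [p,q]. For instance
  ∂[2,3,5] = [3,5] − [2,5] + [2,3],
  ∂[0,3,5] = [3,5] − [0,5] + [0,3].
The 18×12 boundary matrix has rank 12 and Smith normal form diag(1,1,1,1,1,1,1,1,1,1,1,2).

Computing H_k = (kernel of ∂_k) / (image of ∂_{k+1}):

  H_0: rank C_0 − rank ∂_1 = 7 − 6 = 1, and the invariant factors of ∂_1 are all 1, so H_0 ≅ Z.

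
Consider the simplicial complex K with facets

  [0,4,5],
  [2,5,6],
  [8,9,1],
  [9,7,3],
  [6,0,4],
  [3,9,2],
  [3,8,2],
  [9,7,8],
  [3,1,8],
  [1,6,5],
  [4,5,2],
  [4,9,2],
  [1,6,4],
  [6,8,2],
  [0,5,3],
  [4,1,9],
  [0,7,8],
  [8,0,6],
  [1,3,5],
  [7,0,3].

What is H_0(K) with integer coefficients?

H_0 ≅ Z.

Order the vertices as 0 < 1 < 2 < 3 < 4 < 5 < 6 < 7 < 8 < 9. Listing each simplex with vertices in this order, K has dimension 2 with simplices:

  0-simplices (10): [0], [1], [2], [3], [4], [5], [6], [7], [8], [9]
  1-simplices (30): (30 of them)
  2-simplices (20): (20 of them)

Hence C_0 ≅ Z^10, C_1 ≅ Z^30, C_2 ≅ Z^20.

∂_1: C_1 → C_0 is given by ∂[p,q] = [q] − [p]. For instance
  ∂[2,3] = [3] − [2].
The resulting 10×30 matrix has rank 9, and its Smith normal form has invariant factors (1,1,1,1,1,1,1,1,1).

The boundary map ∂_2: C_2 → C_1 acts by ∂[p,q,r] = [q,r] − [p,r] + [p,q]. For instance
  ∂[0,4,5] = [4,5] − [0,5] + [0,4],
  ∂[2,5,6] = [5,6] − [2,6] + [2,5].
This gives a 30×20 integer matrix of rank 20; reducing to Smith normal form yields diagonal entries (1,1,1,1,1,1,1,1,1,1,1,1,1,1,1,1,1,1,1,2).

From H_k ≅ ker(∂_k) / im(∂_{k+1}) we obtain:

  H_0: rank C_0 − rank ∂_1 = 10 − 9 = 1, and the invariant factors of ∂_1 are all 1, so H_0 = Z.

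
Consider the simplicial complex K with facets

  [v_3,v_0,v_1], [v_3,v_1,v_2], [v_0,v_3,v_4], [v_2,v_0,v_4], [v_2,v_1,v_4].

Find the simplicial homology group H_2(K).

Take the total order v_0 < v_1 < v_2 < v_3 < v_4 on the vertex set. Then K (dimension 2) consists of the simplices:

  0-simplices (5): [v_0], [v_1], [v_2], [v_3], [v_4]
  1-simplices (10): [v_0,v_1], [v_0,v_2], [v_0,v_3], [v_0,v_4], [v_1,v_2], [v_1,v_3], [v_1,v_4], [v_2,v_3], [v_2,v_4], [v_3,v_4]
  2-simplices (5): [v_0,v_1,v_3], [v_0,v_2,v_4], [v_0,v_3,v_4], [v_1,v_2,v_3], [v_1,v_2,v_4]

Hence C_0 ≅ Z^5, C_1 ≅ Z^10, C_2 ≅ Z^5.

Boundary ∂_1: C_1 → C_0 sends each edge [p,q] (with p < q) to q − p. For instance
  ∂[v_1,v_4] = [v_4] − [v_1].
As a 5×10 matrix over Z this has rank 4, with invariant factors (1,1,1,1).

The boundary map ∂_2: C_2 → C_1 acts by ∂[p,q,r] = [q,r] − [p,r] + [p,q]. For instance
  ∂[v_0,v_1,v_3] = [v_1,v_3] − [v_0,v_3] + [v_0,v_1],
  ∂[v_1,v_2,v_3] = [v_2,v_3] − [v_1,v_3] + [v_1,v_2].
This gives a 10×5 integer matrix of rank 5; reducing to Smith normal form yields diagonal entries (1,1,1,1,1).

Now H_k = ker ∂_k / im ∂_{k+1}, so:

  H_2: rank ker ∂_2 − rank ∂_3 = (5 − 5) − 0 = 0, and there is no ∂_3, so H_2 = 0.

H_2 = 0.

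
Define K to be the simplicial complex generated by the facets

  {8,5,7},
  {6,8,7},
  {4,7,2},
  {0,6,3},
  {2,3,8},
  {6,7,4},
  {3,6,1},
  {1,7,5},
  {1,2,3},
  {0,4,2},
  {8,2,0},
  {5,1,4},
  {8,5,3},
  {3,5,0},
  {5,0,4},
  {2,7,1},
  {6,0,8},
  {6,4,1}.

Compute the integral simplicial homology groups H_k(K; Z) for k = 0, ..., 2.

Order the vertices as 0 < 1 < 2 < 3 < 4 < 5 < 6 < 7 < 8. Listing each simplex with vertices in this order, K has dimension 2 with simplices:

  0-simplices (9): [0], [1], [2], [3], [4], [5], [6], [7], [8]
  1-simplices (27): (27 of them)
  2-simplices (18): [0,2,4], [0,2,8], [0,3,5], [0,3,6], [0,4,5], [0,6,8], [1,2,3], [1,2,7], [1,3,6], [1,4,5], [1,4,6], [1,5,7], [2,3,8], [2,4,7], [3,5,8], [4,6,7], [5,7,8], [6,7,8]

Hence C_0 ≅ Z^9, C_1 ≅ Z^27, C_2 ≅ Z^18.

∂_1: C_1 → C_0 sends each edge [p,q] (with p < q) to q − p.
As a 9×27 matrix over Z this has rank 8, with invariant factors (1,1,1,1,1,1,1,1).

Boundary ∂_2: C_2 → C_1 acts by ∂[p,q,r] = [q,r] − [p,r] + [p,q]. For instance
  ∂[6,7,8] = [7,8] − [6,8] + [6,7],
  ∂[3,5,8] = [5,8] − [3,8] + [3,5].
The resulting 27×18 matrix has rank 18, and its Smith normal form has invariant factors (1,1,1,1,1,1,1,1,1,1,1,1,1,1,1,1,1,2).

Computing H_k = (kernel of ∂_k) / (image of ∂_{k+1}):

  H_0: rank C_0 − rank ∂_1 = 9 − 8 = 1, and the invariant factors of ∂_1 are all 1, so H_0 ≅ Z.
  H_1: rank ker ∂_1 − rank ∂_2 = (27 − 8) − 18 = 1, and ∂_2 has invariant factor 2 > 1, so H_1 ≅ Z ⊕ Z/2Z.
  H_2: rank ker ∂_2 − rank ∂_3 = (18 − 18) − 0 = 0, and there is no ∂_3, so H_2 ≅ 0.

H_0 ≅ Z,  H_1 ≅ Z ⊕ Z/2Z,  H_2 = 0.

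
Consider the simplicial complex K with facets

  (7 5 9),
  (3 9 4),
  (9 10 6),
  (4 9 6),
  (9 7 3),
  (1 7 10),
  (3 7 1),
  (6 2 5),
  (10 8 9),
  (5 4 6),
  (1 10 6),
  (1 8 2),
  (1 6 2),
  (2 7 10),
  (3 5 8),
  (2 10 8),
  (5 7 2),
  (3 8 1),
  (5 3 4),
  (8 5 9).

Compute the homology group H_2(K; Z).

H_2 ≅ 0.

Fix the vertex order 1 < 2 < 3 < 4 < 5 < 6 < 7 < 8 < 9 < 10 and write every simplex with vertices in increasing order. Then dim K = 2 and the simplices of K are:

  0-simplices (10): [1], [2], [3], [4], [5], [6], [7], [8], [9], [10]
  1-simplices (30): (30 of them)
  2-simplices (20): (20 of them)

giving chain groups C_0 ≅ Z^10, C_1 ≅ Z^30, C_2 ≅ Z^20.

Boundary ∂_1: C_1 → C_0 sends each edge [p,q] (with p < q) to q − p.
The resulting 10×30 matrix has rank 9, and its Smith normal form has invariant factors (1,1,1,1,1,1,1,1,1).

Boundary ∂_2: C_2 → C_1 maps a triangle to the signed sum of its edges. For instance
  ∂[1,6,10] = [6,10] − [1,10] + [1,6],
  ∂[1,7,10] = [7,10] − [1,10] + [1,7].
The 30×20 boundary matrix has rank 20 and Smith normal form diag(1,1,1,1,1,1,1,1,1,1,1,1,1,1,1,1,1,1,1,2).

Computing H_k = (kernel of ∂_k) / (image of ∂_{k+1}):

  H_2: rank ker ∂_2 − rank ∂_3 = (20 − 20) − 0 = 0, and there is no ∂_3, so H_2 ≅ 0.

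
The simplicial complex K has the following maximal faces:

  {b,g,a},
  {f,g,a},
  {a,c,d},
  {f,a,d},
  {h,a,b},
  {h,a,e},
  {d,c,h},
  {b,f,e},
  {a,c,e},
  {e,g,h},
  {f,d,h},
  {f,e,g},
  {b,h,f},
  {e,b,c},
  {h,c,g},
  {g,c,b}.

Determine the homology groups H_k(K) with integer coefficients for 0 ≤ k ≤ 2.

Fix the vertex order a < b < c < d < e < f < g < h and write every simplex with vertices in increasing order. Then dim K = 2 and the simplices of K are:

  0-simplices (8): a, b, c, d, e, f, g, h
  1-simplices (24): ab, ac, ad, ae, af, ag, ah, bc, be, bf, bg, bh, cd, ce, cg, ch, df, dh, ef, eg, eh, fg, fh, gh
  2-simplices (16): abg, abh, acd, ace, adf, aeh, afg, bce, bcg, bef, bfh, cdh, cgh, dfh, efg, egh

giving chain groups C_0 ≅ Z^8, C_1 ≅ Z^24, C_2 ≅ Z^16.

∂_1: C_1 → C_0 is given by ∂[p,q] = [q] − [p]. For instance
  ∂ae = e − a.
As a 8×24 matrix over Z this has rank 7, with invariant factors (1,1,1,1,1,1,1).

∂_2: C_2 → C_1 acts by ∂[p,q,r] = [q,r] − [p,r] + [p,q]. For instance
  ∂abh = bh − ah + ab,
  ∂egh = gh − eh + eg.
The resulting 24×16 matrix has rank 15, and its Smith normal form has invariant factors (1,1,1,1,1,1,1,1,1,1,1,1,1,1,1).

Now H_k = ker ∂_k / im ∂_{k+1}, so:

  H_0: rank C_0 − rank ∂_1 = 8 − 7 = 1, and the invariant factors of ∂_1 are all 1, so H_0 ≅ Z.
  H_1: rank ker ∂_1 − rank ∂_2 = (24 − 7) − 15 = 2, and the invariant factors of ∂_2 are all 1, so H_1 ≅ Z^2.
  H_2: rank ker ∂_2 − rank ∂_3 = (16 − 15) − 0 = 1, and there is no ∂_3, so H_2 ≅ Z.

(K is a triangulation of the torus T^2.)

H_0 = Z,  H_1 = Z^2,  H_2 = Z.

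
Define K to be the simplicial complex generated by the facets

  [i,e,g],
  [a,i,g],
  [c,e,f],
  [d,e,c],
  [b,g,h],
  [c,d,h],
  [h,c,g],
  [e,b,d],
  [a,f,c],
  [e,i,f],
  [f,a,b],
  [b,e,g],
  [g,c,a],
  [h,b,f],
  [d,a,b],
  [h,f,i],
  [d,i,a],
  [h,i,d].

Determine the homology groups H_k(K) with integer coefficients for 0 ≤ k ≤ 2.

Take the total order a < b < c < d < e < f < g < h < i on the vertex set. Then K (dimension 2) consists of the simplices:

  0-simplices (9): a, b, c, d, e, f, g, h, i
  1-simplices (27): ab, ac, ad, af, ag, ai, bd, be, bf, bg, bh, cd, ce, cf, cg, ch, de, dh, di, ef, eg, ei, fh, fi, gh, gi, hi
  2-simplices (18): abd, abf, acf, acg, adi, agi, bde, beg, bfh, bgh, cde, cdh, cef, cgh, dhi, efi, egi, fhi

Hence C_0 ≅ Z^9, C_1 ≅ Z^27, C_2 ≅ Z^18.

∂_1: C_1 → C_0 is given by ∂[p,q] = [q] − [p].
As a 9×27 matrix over Z this has rank 8, with invariant factors (1,1,1,1,1,1,1,1).

The boundary map ∂_2: C_2 → C_1 maps a triangle to the signed sum of its edges. For instance
  ∂bfh = fh − bh + bf,
  ∂fhi = hi − fi + fh.
The resulting 27×18 matrix has rank 17, and its Smith normal form has invariant factors (1,1,1,1,1,1,1,1,1,1,1,1,1,1,1,1,1).

Now H_k = ker ∂_k / im ∂_{k+1}, so:

  H_0: rank C_0 − rank ∂_1 = 9 − 8 = 1, and the invariant factors of ∂_1 are all 1, so H_0 ≅ Z.
  H_1: rank ker ∂_1 − rank ∂_2 = (27 − 8) − 17 = 2, and the invariant factors of ∂_2 are all 1, so H_1 ≅ Z^2.
  H_2: rank ker ∂_2 − rank ∂_3 = (18 − 17) − 0 = 1, and there is no ∂_3, so H_2 ≅ Z.

As a check, the Euler characteristic is 9 − 27 + 18 = 0, which agrees with 1 − 2 + 1 = 0.

H_0 ≅ Z,  H_1 ≅ Z^2,  H_2 ≅ Z.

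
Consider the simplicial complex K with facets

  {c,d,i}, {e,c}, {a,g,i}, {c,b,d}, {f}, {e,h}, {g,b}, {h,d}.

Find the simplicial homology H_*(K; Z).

H_0 ≅ Z^2,  H_1 ≅ Z^2,  H_2 = 0.

We work with the vertex ordering a < b < c < d < e < f < g < h < i. The simplices of K, each written with vertices in increasing order, are:

  0-simplices (9): a, b, c, d, e, f, g, h, i
  1-simplices (12): ag, ai, bc, bd, bg, cd, ce, ci, dh, di, eh, gi
  2-simplices (3): agi, bcd, cdi

Hence C_0 ≅ Z^9, C_1 ≅ Z^12, C_2 ≅ Z^3.

Boundary ∂_1: C_1 → C_0 sends each edge [p,q] (with p < q) to q − p. For instance
  ∂dh = h − d.
As a 9×12 matrix over Z this has rank 7, with invariant factors (1,1,1,1,1,1,1).

The boundary map ∂_2: C_2 → C_1 acts by ∂[p,q,r] = [q,r] − [p,r] + [p,q]. For instance
  ∂cdi = di − ci + cd,
  ∂agi = gi − ai + ag.
The 12×3 boundary matrix has rank 3 and Smith normal form diag(1,1,1).

Computing H_k = (kernel of ∂_k) / (image of ∂_{k+1}):

  H_0: rank C_0 − rank ∂_1 = 9 − 7 = 2, and the invariant factors of ∂_1 are all 1, so H_0 = Z^2.
  H_1: rank ker ∂_1 − rank ∂_2 = (12 − 7) − 3 = 2, and the invariant factors of ∂_2 are all 1, so H_1 = Z^2.
  H_2: rank ker ∂_2 − rank ∂_3 = (3 − 3) − 0 = 0, and there is no ∂_3, so H_2 = 0.

As a check, the Euler characteristic is 9 − 12 + 3 = 0, which agrees with 2 − 2 + 0 = 0.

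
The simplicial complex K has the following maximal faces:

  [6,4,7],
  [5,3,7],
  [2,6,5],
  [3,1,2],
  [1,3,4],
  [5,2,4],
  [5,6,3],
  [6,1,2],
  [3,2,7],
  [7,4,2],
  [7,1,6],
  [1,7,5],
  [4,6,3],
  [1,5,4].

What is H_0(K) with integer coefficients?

H_0 = Z.

Fix the vertex order 1 < 2 < 3 < 4 < 5 < 6 < 7 and write every simplex with vertices in increasing order. Then dim K = 2 and the simplices of K are:

  0-simplices (7): [1], [2], [3], [4], [5], [6], [7]
  1-simplices (21): [1,2], [1,3], [1,4], [1,5], [1,6], [1,7], [2,3], [2,4], [2,5], [2,6], [2,7], [3,4], [3,5], [3,6], [3,7], [4,5], [4,6], [4,7], [5,6], [5,7], [6,7]
  2-simplices (14): [1,2,3], [1,2,6], [1,3,4], [1,4,5], [1,5,7], [1,6,7], [2,3,7], [2,4,5], [2,4,7], [2,5,6], [3,4,6], [3,5,6], [3,5,7], [4,6,7]

so the chain groups are C_0 ≅ Z^7, C_1 ≅ Z^21, C_2 ≅ Z^14.

Boundary ∂_1: C_1 → C_0 sends each edge [p,q] (with p < q) to q − p. For instance
  ∂[2,3] = [3] − [2].
The resulting 7×21 matrix has rank 6, and its Smith normal form has invariant factors (1,1,1,1,1,1).

The boundary map ∂_2: C_2 → C_1 maps a triangle to the signed sum of its edges. For instance
  ∂[2,4,7] = [4,7] − [2,7] + [2,4],
  ∂[2,3,7] = [3,7] − [2,7] + [2,3].
The resulting 21×14 matrix has rank 13, and its Smith normal form has invariant factors (1,1,1,1,1,1,1,1,1,1,1,1,1).

Reading off H_k = ker ∂_k / im ∂_{k+1}:

  H_0: rank C_0 − rank ∂_1 = 7 − 6 = 1, and the invariant factors of ∂_1 are all 1, so H_0 = Z.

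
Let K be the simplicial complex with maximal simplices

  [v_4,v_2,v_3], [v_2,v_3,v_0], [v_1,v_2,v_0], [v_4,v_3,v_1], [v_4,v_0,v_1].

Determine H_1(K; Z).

H_1 ≅ Z.

Take the total order v_0 < v_1 < v_2 < v_3 < v_4 on the vertex set. Then K (dimension 2) consists of the simplices:

  0-simplices (5): [v_0], [v_1], [v_2], [v_3], [v_4]
  1-simplices (10): [v_0,v_1], [v_0,v_2], [v_0,v_3], [v_0,v_4], [v_1,v_2], [v_1,v_3], [v_1,v_4], [v_2,v_3], [v_2,v_4], [v_3,v_4]
  2-simplices (5): [v_0,v_1,v_2], [v_0,v_1,v_4], [v_0,v_2,v_3], [v_1,v_3,v_4], [v_2,v_3,v_4]

Hence C_0 ≅ Z^5, C_1 ≅ Z^10, C_2 ≅ Z^5.

Boundary ∂_1: C_1 → C_0 maps an edge to its endpoints' difference, ∂[p,q] = q − p. For instance
  ∂[v_1,v_4] = [v_4] − [v_1].
The 5×10 boundary matrix has rank 4 and Smith normal form diag(1,1,1,1).

Boundary ∂_2: C_2 → C_1 maps a triangle to the signed sum of its edges. For instance
  ∂[v_0,v_1,v_2] = [v_1,v_2] − [v_0,v_2] + [v_0,v_1],
  ∂[v_0,v_1,v_4] = [v_1,v_4] − [v_0,v_4] + [v_0,v_1].
As a 10×5 matrix over Z this has rank 5, with invariant factors (1,1,1,1,1).

Computing H_k = (kernel of ∂_k) / (image of ∂_{k+1}):

  H_1: rank ker ∂_1 − rank ∂_2 = (10 − 4) − 5 = 1, and the invariant factors of ∂_2 are all 1, so H_1 ≅ Z.

(K is a triangulation of the Möbius band.)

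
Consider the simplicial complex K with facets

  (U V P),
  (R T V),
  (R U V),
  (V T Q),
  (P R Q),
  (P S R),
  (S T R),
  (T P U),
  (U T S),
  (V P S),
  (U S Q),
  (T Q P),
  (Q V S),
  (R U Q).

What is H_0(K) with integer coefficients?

H_0 ≅ Z.

K has 7 vertices, 21 edges, 14 triangles.
rank ∂_0 = 0, rank ∂_1 = 6 ⇒ b_0 = 7 − 0 − 6 = 1; all invariant factors of ∂_1 are 1 so no torsion. So H_0 ≅ Z.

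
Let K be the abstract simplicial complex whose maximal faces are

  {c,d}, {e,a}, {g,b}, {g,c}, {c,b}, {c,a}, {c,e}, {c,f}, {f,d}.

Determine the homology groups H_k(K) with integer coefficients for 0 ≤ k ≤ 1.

Take the total order a < b < c < d < e < f < g on the vertex set. Then K (dimension 1) consists of the simplices:

  0-simplices (7): a, b, c, d, e, f, g
  1-simplices (9): ac, ae, bc, bg, cd, ce, cf, cg, df

Hence C_0 ≅ Z^7, C_1 ≅ Z^9.

∂_1: C_1 → C_0 is given by ∂[p,q] = [q] − [p].
The resulting 7×9 matrix has rank 6, and its Smith normal form has invariant factors (1,1,1,1,1,1).

From H_k ≅ ker(∂_k) / im(∂_{k+1}) we obtain:

  H_0: rank C_0 − rank ∂_1 = 7 − 6 = 1, and the invariant factors of ∂_1 are all 1, so H_0 = Z.
  H_1: rank ker ∂_1 − rank ∂_2 = (9 − 6) − 0 = 3, and there is no ∂_2, so H_1 = Z^3.

(K is a triangulation of a wedge of 3 circles.)

H_0 = Z,  H_1 = Z^3.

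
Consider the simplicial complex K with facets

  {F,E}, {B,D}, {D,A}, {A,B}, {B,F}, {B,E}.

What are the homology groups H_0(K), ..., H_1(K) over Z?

H_0 ≅ Z,  H_1 ≅ Z^2.

Order the vertices as A < B < D < E < F. Listing each simplex with vertices in this order, K has dimension 1 with simplices:

  0-simplices (5): A, B, D, E, F
  1-simplices (6): AB, AD, BD, BE, BF, EF

Hence C_0 ≅ Z^5, C_1 ≅ Z^6.

The boundary map ∂_1: C_1 → C_0 is given by ∂[p,q] = [q] − [p].
The 5×6 boundary matrix has rank 4 and Smith normal form diag(1,1,1,1).

Now H_k = ker ∂_k / im ∂_{k+1}, so:

  H_0: rank C_0 − rank ∂_1 = 5 − 4 = 1, and the invariant factors of ∂_1 are all 1, so H_0 = Z.
  H_1: rank ker ∂_1 − rank ∂_2 = (6 − 4) − 0 = 2, and there is no ∂_2, so H_1 = Z^2.

As a check, the Euler characteristic is 5 − 6 = -1, which agrees with 1 − 2 = -1.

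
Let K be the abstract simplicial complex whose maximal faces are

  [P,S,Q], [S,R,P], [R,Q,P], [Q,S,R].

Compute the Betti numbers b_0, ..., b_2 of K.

Order the vertices as P < Q < R < S. Listing each simplex with vertices in this order, K has dimension 2 with simplices:

  0-simplices (4): P, Q, R, S
  1-simplices (6): PQ, PR, PS, QR, QS, RS
  2-simplices (4): PQR, PQS, PRS, QRS

giving chain groups C_0 ≅ Z^4, C_1 ≅ Z^6, C_2 ≅ Z^4.

The boundary map ∂_1: C_1 → C_0 sends each edge [p,q] (with p < q) to q − p.
As a 4×6 matrix over Z this has rank 3, with invariant factors (1,1,1).

∂_2: C_2 → C_1 sends each 2-simplex [p,q,r] to [q,r] − [p,r] + [p,q]. For instance
  ∂PQS = QS − PS + PQ,
  ∂PQR = QR − PR + PQ.
The resulting 6×4 matrix has rank 3, and its Smith normal form has invariant factors (1,1,1).

From H_k ≅ ker(∂_k) / im(∂_{k+1}) we obtain:

  H_0: rank C_0 − rank ∂_1 = 4 − 3 = 1, and the invariant factors of ∂_1 are all 1, so H_0 = Z.
  H_1: rank ker ∂_1 − rank ∂_2 = (6 − 3) − 3 = 0, and the invariant factors of ∂_2 are all 1, so H_1 = 0.
  H_2: rank ker ∂_2 − rank ∂_3 = (4 − 3) − 0 = 1, and there is no ∂_3, so H_2 = Z.

Hence the Betti numbers are b_0 = 1, b_1 = 0, b_2 = 1.

b_0 = 1, b_1 = 0, b_2 = 1.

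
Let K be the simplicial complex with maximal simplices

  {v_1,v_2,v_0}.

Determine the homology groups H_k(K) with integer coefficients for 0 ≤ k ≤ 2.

Order the vertices as v_0 < v_1 < v_2. Listing each simplex with vertices in this order, K has dimension 2 with simplices:

  0-simplices (3): [v_0], [v_1], [v_2]
  1-simplices (3): [v_0,v_1], [v_0,v_2], [v_1,v_2]
  2-simplices (1): [v_0,v_1,v_2]

Hence C_0 ≅ Z^3, C_1 ≅ Z^3, C_2 ≅ Z^1.

The boundary map ∂_1: C_1 → C_0 is given by ∂[p,q] = [q] − [p].
As a 3×3 matrix over Z this has rank 2, with invariant factors (1,1).

Boundary ∂_2: C_2 → C_1 maps a triangle to the signed sum of its edges. For instance
  ∂[v_0,v_1,v_2] = [v_1,v_2] − [v_0,v_2] + [v_0,v_1].
The resulting 3×1 matrix has rank 1, and its Smith normal form has invariant factors (1).

Reading off H_k = ker ∂_k / im ∂_{k+1}:

  H_0: rank C_0 − rank ∂_1 = 3 − 2 = 1, and the invariant factors of ∂_1 are all 1, so H_0 = Z.
  H_1: rank ker ∂_1 − rank ∂_2 = (3 − 2) − 1 = 0, and the invariant factors of ∂_2 are all 1, so H_1 = 0.
  H_2: rank ker ∂_2 − rank ∂_3 = (1 − 1) − 0 = 0, and there is no ∂_3, so H_2 = 0.

H_0 = Z,  H_1 = 0,  H_2 = 0.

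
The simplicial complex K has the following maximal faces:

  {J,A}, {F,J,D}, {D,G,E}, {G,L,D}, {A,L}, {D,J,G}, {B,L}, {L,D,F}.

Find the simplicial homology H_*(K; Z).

H_0 = Z,  H_1 = Z,  H_2 = 0.

K has 8 vertices, 13 edges, 5 triangles.
rank ∂_0 = 0, rank ∂_1 = 7 ⇒ b_0 = 8 − 0 − 7 = 1; all invariant factors of ∂_1 are 1 so no torsion. So H_0 = Z.
rank ∂_1 = 7, rank ∂_2 = 5 ⇒ b_1 = 13 − 7 − 5 = 1; all invariant factors of ∂_2 are 1 so no torsion. So H_1 = Z.
rank ∂_2 = 5, rank ∂_3 = 0 ⇒ b_2 = 5 − 5 − 0 = 0. So H_2 = 0.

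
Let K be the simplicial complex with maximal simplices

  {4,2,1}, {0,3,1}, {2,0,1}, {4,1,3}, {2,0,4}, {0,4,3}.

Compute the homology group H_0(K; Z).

H_0 ≅ Z.

K has 5 vertices, 9 edges, 6 triangles.
rank ∂_0 = 0, rank ∂_1 = 4 ⇒ b_0 = 5 − 0 − 4 = 1; all invariant factors of ∂_1 are 1 so no torsion. So H_0 = Z.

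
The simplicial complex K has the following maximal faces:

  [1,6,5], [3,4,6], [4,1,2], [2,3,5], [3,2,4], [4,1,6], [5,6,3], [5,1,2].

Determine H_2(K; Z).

H_2 = Z.

Order the vertices as 1 < 2 < 3 < 4 < 5 < 6. Listing each simplex with vertices in this order, K has dimension 2 with simplices:

  0-simplices (6): [1], [2], [3], [4], [5], [6]
  1-simplices (12): [1,2], [1,4], [1,5], [1,6], [2,3], [2,4], [2,5], [3,4], [3,5], [3,6], [4,6], [5,6]
  2-simplices (8): [1,2,4], [1,2,5], [1,4,6], [1,5,6], [2,3,4], [2,3,5], [3,4,6], [3,5,6]

Hence C_0 ≅ Z^6, C_1 ≅ Z^12, C_2 ≅ Z^8.

Boundary ∂_1: C_1 → C_0 maps an edge to its endpoints' difference, ∂[p,q] = q − p. For instance
  ∂[3,5] = [5] − [3].
As a 6×12 matrix over Z this has rank 5, with invariant factors (1,1,1,1,1).

∂_2: C_2 → C_1 maps a triangle to the signed sum of its edges. For instance
  ∂[1,5,6] = [5,6] − [1,6] + [1,5],
  ∂[2,3,4] = [3,4] − [2,4] + [2,3].
The 12×8 boundary matrix has rank 7 and Smith normal form diag(1,1,1,1,1,1,1).

From H_k ≅ ker(∂_k) / im(∂_{k+1}) we obtain:

  H_2: rank ker ∂_2 − rank ∂_3 = (8 − 7) − 0 = 1, and there is no ∂_3, so H_2 ≅ Z.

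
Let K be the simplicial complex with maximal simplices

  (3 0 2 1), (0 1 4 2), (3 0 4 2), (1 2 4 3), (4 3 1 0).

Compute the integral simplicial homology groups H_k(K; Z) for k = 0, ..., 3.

We work with the vertex ordering 0 < 1 < 2 < 3 < 4. The simplices of K, each written with vertices in increasing order, are:

  0-simplices (5): [0], [1], [2], [3], [4]
  1-simplices (10): [0,1], [0,2], [0,3], [0,4], [1,2], [1,3], [1,4], [2,3], [2,4], [3,4]
  2-simplices (10): [0,1,2], [0,1,3], [0,1,4], [0,2,3], [0,2,4], [0,3,4], [1,2,3], [1,2,4], [1,3,4], [2,3,4]
  3-simplices (5): [0,1,2,3], [0,1,2,4], [0,1,3,4], [0,2,3,4], [1,2,3,4]

Hence C_0 ≅ Z^5, C_1 ≅ Z^10, C_2 ≅ Z^10, C_3 ≅ Z^5.

∂_1: C_1 → C_0 sends each edge [p,q] (with p < q) to q − p. For instance
  ∂[2,4] = [4] − [2].
As a 5×10 matrix over Z this has rank 4, with invariant factors (1,1,1,1).

The boundary map ∂_2: C_2 → C_1 sends each 2-simplex [p,q,r] to [q,r] − [p,r] + [p,q]. For instance
  ∂[0,3,4] = [3,4] − [0,4] + [0,3],
  ∂[1,3,4] = [3,4] − [1,4] + [1,3].
The resulting 10×10 matrix has rank 6, and its Smith normal form has invariant factors (1,1,1,1,1,1).

The boundary map ∂_3: C_3 → C_2 sends each 3-simplex σ to the alternating sum Σ_i (−1)^i (σ with its i-th vertex removed). For instance
  ∂[0,2,3,4] = [2,3,4] − [0,3,4] + [0,2,4] − [0,2,3],
  ∂[0,1,3,4] = [1,3,4] − [0,3,4] + [0,1,4] − [0,1,3].
The resulting 10×5 matrix has rank 4, and its Smith normal form has invariant factors (1,1,1,1).

Now H_k = ker ∂_k / im ∂_{k+1}, so:

  H_0: rank C_0 − rank ∂_1 = 5 − 4 = 1, and the invariant factors of ∂_1 are all 1, so H_0 ≅ Z.
  H_1: rank ker ∂_1 − rank ∂_2 = (10 − 4) − 6 = 0, and the invariant factors of ∂_2 are all 1, so H_1 ≅ 0.
  H_2: rank ker ∂_2 − rank ∂_3 = (10 − 6) − 4 = 0, and the invariant factors of ∂_3 are all 1, so H_2 ≅ 0.
  H_3: rank ker ∂_3 − rank ∂_4 = (5 − 4) − 0 = 1, and there is no ∂_4, so H_3 ≅ Z.

H_0 ≅ Z,  H_1 = 0,  H_2 = 0,  H_3 ≅ Z.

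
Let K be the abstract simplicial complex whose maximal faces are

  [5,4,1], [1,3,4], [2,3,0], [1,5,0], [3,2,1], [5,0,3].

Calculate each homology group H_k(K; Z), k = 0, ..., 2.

We work with the vertex ordering 0 < 1 < 2 < 3 < 4 < 5. The simplices of K, each written with vertices in increasing order, are:

  0-simplices (6): [0], [1], [2], [3], [4], [5]
  1-simplices (12): [0,1], [0,2], [0,3], [0,5], [1,2], [1,3], [1,4], [1,5], [2,3], [3,4], [3,5], [4,5]
  2-simplices (6): [0,1,5], [0,2,3], [0,3,5], [1,2,3], [1,3,4], [1,4,5]

giving chain groups C_0 ≅ Z^6, C_1 ≅ Z^12, C_2 ≅ Z^6.

∂_1: C_1 → C_0 sends each edge [p,q] (with p < q) to q − p. For instance
  ∂[1,4] = [4] − [1].
This gives a 6×12 integer matrix of rank 5; reducing to Smith normal form yields diagonal entries (1,1,1,1,1).

∂_2: C_2 → C_1 maps a triangle to the signed sum of its edges. For instance
  ∂[1,4,5] = [4,5] − [1,5] + [1,4],
  ∂[0,1,5] = [1,5] − [0,5] + [0,1].
The resulting 12×6 matrix has rank 6, and its Smith normal form has invariant factors (1,1,1,1,1,1).

Computing H_k = (kernel of ∂_k) / (image of ∂_{k+1}):

  H_0: rank C_0 − rank ∂_1 = 6 − 5 = 1, and the invariant factors of ∂_1 are all 1, so H_0 = Z.
  H_1: rank ker ∂_1 − rank ∂_2 = (12 − 5) − 6 = 1, and the invariant factors of ∂_2 are all 1, so H_1 = Z.
  H_2: rank ker ∂_2 − rank ∂_3 = (6 − 6) − 0 = 0, and there is no ∂_3, so H_2 = 0.

As a check, the Euler characteristic is 6 − 12 + 6 = 0, which agrees with 1 − 1 + 0 = 0.

H_0 ≅ Z,  H_1 ≅ Z,  H_2 = 0.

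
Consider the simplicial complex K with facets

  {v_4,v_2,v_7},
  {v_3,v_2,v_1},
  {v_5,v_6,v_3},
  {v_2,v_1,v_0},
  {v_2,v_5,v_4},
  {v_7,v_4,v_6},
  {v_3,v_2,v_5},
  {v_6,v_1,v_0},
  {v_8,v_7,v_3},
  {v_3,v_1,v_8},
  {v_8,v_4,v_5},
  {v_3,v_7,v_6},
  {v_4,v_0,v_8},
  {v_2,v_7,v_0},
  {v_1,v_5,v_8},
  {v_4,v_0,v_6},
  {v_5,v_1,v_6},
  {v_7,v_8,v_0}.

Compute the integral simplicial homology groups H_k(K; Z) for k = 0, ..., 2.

Order the vertices as v_0 < v_1 < v_2 < v_3 < v_4 < v_5 < v_6 < v_7 < v_8. Listing each simplex with vertices in this order, K has dimension 2 with simplices:

  0-simplices (9): [v_0], [v_1], [v_2], [v_3], [v_4], [v_5], [v_6], [v_7], [v_8]
  1-simplices (27): (27 of them)
  2-simplices (18): (18 of them)

so the chain groups are C_0 ≅ Z^9, C_1 ≅ Z^27, C_2 ≅ Z^18.

The boundary map ∂_1: C_1 → C_0 is given by ∂[p,q] = [q] − [p]. For instance
  ∂[v_5,v_6] = [v_6] − [v_5].
As a 9×27 matrix over Z this has rank 8, with invariant factors (1,1,1,1,1,1,1,1).

∂_2: C_2 → C_1 maps a triangle to the signed sum of its edges. For instance
  ∂[v_1,v_5,v_8] = [v_5,v_8] − [v_1,v_8] + [v_1,v_5],
  ∂[v_4,v_5,v_8] = [v_5,v_8] − [v_4,v_8] + [v_4,v_5].
The 27×18 boundary matrix has rank 18 and Smith normal form diag(1,1,1,1,1,1,1,1,1,1,1,1,1,1,1,1,1,2).

Now H_k = ker ∂_k / im ∂_{k+1}, so:

  H_0: rank C_0 − rank ∂_1 = 9 − 8 = 1, and the invariant factors of ∂_1 are all 1, so H_0 = Z.
  H_1: rank ker ∂_1 − rank ∂_2 = (27 − 8) − 18 = 1, and ∂_2 has invariant factor 2 > 1, so H_1 = Z ⊕ Z_2.
  H_2: rank ker ∂_2 − rank ∂_3 = (18 − 18) − 0 = 0, and there is no ∂_3, so H_2 = 0.

As a check, the Euler characteristic is 9 − 27 + 18 = 0, which agrees with 1 − 1 + 0 = 0.

H_0 = Z,  H_1 = Z ⊕ Z_2,  H_2 = 0.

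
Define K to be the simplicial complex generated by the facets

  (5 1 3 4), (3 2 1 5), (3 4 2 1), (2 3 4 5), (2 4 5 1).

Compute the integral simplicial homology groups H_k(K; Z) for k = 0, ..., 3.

Order the vertices as 1 < 2 < 3 < 4 < 5. Listing each simplex with vertices in this order, K has dimension 3 with simplices:

  0-simplices (5): [1], [2], [3], [4], [5]
  1-simplices (10): [1,2], [1,3], [1,4], [1,5], [2,3], [2,4], [2,5], [3,4], [3,5], [4,5]
  2-simplices (10): [1,2,3], [1,2,4], [1,2,5], [1,3,4], [1,3,5], [1,4,5], [2,3,4], [2,3,5], [2,4,5], [3,4,5]
  3-simplices (5): [1,2,3,4], [1,2,3,5], [1,2,4,5], [1,3,4,5], [2,3,4,5]

Hence C_0 ≅ Z^5, C_1 ≅ Z^10, C_2 ≅ Z^10, C_3 ≅ Z^5.

Boundary ∂_1: C_1 → C_0 maps an edge to its endpoints' difference, ∂[p,q] = q − p.
The resulting 5×10 matrix has rank 4, and its Smith normal form has invariant factors (1,1,1,1).

Boundary ∂_2: C_2 → C_1 acts by ∂[p,q,r] = [q,r] − [p,r] + [p,q]. For instance
  ∂[1,2,3] = [2,3] − [1,3] + [1,2],
  ∂[1,3,4] = [3,4] − [1,4] + [1,3].
The resulting 10×10 matrix has rank 6, and its Smith normal form has invariant factors (1,1,1,1,1,1).

The boundary map ∂_3: C_3 → C_2 sends each 3-simplex σ to the alternating sum Σ_i (−1)^i (σ with its i-th vertex removed). For instance
  ∂[1,2,4,5] = [2,4,5] − [1,4,5] + [1,2,5] − [1,2,4],
  ∂[1,2,3,4] = [2,3,4] − [1,3,4] + [1,2,4] − [1,2,3].
As a 10×5 matrix over Z this has rank 4, with invariant factors (1,1,1,1).

Reading off H_k = ker ∂_k / im ∂_{k+1}:

  H_0: rank C_0 − rank ∂_1 = 5 − 4 = 1, and the invariant factors of ∂_1 are all 1, so H_0 = Z.
  H_1: rank ker ∂_1 − rank ∂_2 = (10 − 4) − 6 = 0, and the invariant factors of ∂_2 are all 1, so H_1 = 0.
  H_2: rank ker ∂_2 − rank ∂_3 = (10 − 6) − 4 = 0, and the invariant factors of ∂_3 are all 1, so H_2 = 0.
  H_3: rank ker ∂_3 − rank ∂_4 = (5 − 4) − 0 = 1, and there is no ∂_4, so H_3 = Z.

(K is a triangulation of the 3-sphere S^3.)

H_0 = Z,  H_1 = 0,  H_2 = 0,  H_3 = Z.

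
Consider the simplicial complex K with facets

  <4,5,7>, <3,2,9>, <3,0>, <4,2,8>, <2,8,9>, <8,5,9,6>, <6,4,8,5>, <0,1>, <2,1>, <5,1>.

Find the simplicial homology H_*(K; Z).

H_0 = Z,  H_1 = Z^2,  H_2 = 0,  H_3 = 0.

Take the total order 0 < 1 < 2 < 3 < 4 < 5 < 6 < 7 < 8 < 9 on the vertex set. Then K (dimension 3) consists of the simplices:

  0-simplices (10): [0], [1], [2], [3], [4], [5], [6], [7], [8], [9]
  1-simplices (20): [0,1], [0,3], [1,2], [1,5], [2,3], [2,4], [2,8], [2,9], [3,9], [4,5], [4,6], [4,7], [4,8], [5,6], [5,7], [5,8], [5,9], [6,8], [6,9], [8,9]
  2-simplices (11): [2,3,9], [2,4,8], [2,8,9], [4,5,6], [4,5,7], [4,5,8], [4,6,8], [5,6,8], [5,6,9], [5,8,9], [6,8,9]
  3-simplices (2): [4,5,6,8], [5,6,8,9]

so the chain groups are C_0 ≅ Z^10, C_1 ≅ Z^20, C_2 ≅ Z^11, C_3 ≅ Z^2.

The boundary map ∂_1: C_1 → C_0 sends each edge [p,q] (with p < q) to q − p.
As a 10×20 matrix over Z this has rank 9, with invariant factors (1,1,1,1,1,1,1,1,1).

Boundary ∂_2: C_2 → C_1 sends each 2-simplex [p,q,r] to [q,r] − [p,r] + [p,q]. For instance
  ∂[4,5,7] = [5,7] − [4,7] + [4,5],
  ∂[5,8,9] = [8,9] − [5,9] + [5,8].
The resulting 20×11 matrix has rank 9, and its Smith normal form has invariant factors (1,1,1,1,1,1,1,1,1).

∂_3: C_3 → C_2 sends each 3-simplex σ to the alternating sum Σ_i (−1)^i (σ with its i-th vertex removed). For instance
  ∂[4,5,6,8] = [5,6,8] − [4,6,8] + [4,5,8] − [4,5,6],
  ∂[5,6,8,9] = [6,8,9] − [5,8,9] + [5,6,9] − [5,6,8].
As a 11×2 matrix over Z this has rank 2, with invariant factors (1,1).

Computing H_k = (kernel of ∂_k) / (image of ∂_{k+1}):

  H_0: rank C_0 − rank ∂_1 = 10 − 9 = 1, and the invariant factors of ∂_1 are all 1, so H_0 = Z.
  H_1: rank ker ∂_1 − rank ∂_2 = (20 − 9) − 9 = 2, and the invariant factors of ∂_2 are all 1, so H_1 = Z^2.
  H_2: rank ker ∂_2 − rank ∂_3 = (11 − 9) − 2 = 0, and the invariant factors of ∂_3 are all 1, so H_2 = 0.
  H_3: rank ker ∂_3 − rank ∂_4 = (2 − 2) − 0 = 0, and there is no ∂_4, so H_3 = 0.

As a check, the Euler characteristic is 10 − 20 + 11 − 2 = -1, which agrees with 1 − 2 + 0 − 0 = -1.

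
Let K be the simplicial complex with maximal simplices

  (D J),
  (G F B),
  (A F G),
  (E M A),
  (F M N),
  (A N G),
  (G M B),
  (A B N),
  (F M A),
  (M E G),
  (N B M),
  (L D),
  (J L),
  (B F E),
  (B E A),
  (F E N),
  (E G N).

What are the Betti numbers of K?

b_0 = 2, b_1 = 3, b_2 = 1.

K has 10 vertices, 24 edges, 14 triangles.
rank ∂_0 = 0, rank ∂_1 = 8 ⇒ b_0 = 10 − 0 − 8 = 2; all invariant factors of ∂_1 are 1 so no torsion. So H_0 = Z^2.
rank ∂_1 = 8, rank ∂_2 = 13 ⇒ b_1 = 24 − 8 − 13 = 3; all invariant factors of ∂_2 are 1 so no torsion. So H_1 = Z^3.
rank ∂_2 = 13, rank ∂_3 = 0 ⇒ b_2 = 14 − 13 − 0 = 1. So H_2 = Z.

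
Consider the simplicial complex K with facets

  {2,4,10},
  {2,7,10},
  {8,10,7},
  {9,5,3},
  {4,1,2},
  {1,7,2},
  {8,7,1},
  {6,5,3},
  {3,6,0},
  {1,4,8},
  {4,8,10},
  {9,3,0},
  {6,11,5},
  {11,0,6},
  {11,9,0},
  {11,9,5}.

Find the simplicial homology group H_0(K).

H_0 = Z^2.

We work with the vertex ordering 0 < 1 < 2 < 3 < 4 < 5 < 6 < 7 < 8 < 9 < 10 < 11. The simplices of K, each written with vertices in increasing order, are:

  0-simplices (12): [0], [1], [2], [3], [4], [5], [6], [7], [8], [9], [10], [11]
  1-simplices (24): (24 of them)
  2-simplices (16): [0,3,6], [0,3,9], [0,6,11], [0,9,11], [1,2,4], [1,2,7], [1,4,8], [1,7,8], [2,4,10], [2,7,10], [3,5,6], [3,5,9], [4,8,10], [5,6,11], [5,9,11], [7,8,10]

so the chain groups are C_0 ≅ Z^12, C_1 ≅ Z^24, C_2 ≅ Z^16.

Boundary ∂_1: C_1 → C_0 is given by ∂[p,q] = [q] − [p]. For instance
  ∂[0,9] = [9] − [0].
The 12×24 boundary matrix has rank 10 and Smith normal form diag(1,1,1,1,1,1,1,1,1,1).

∂_2: C_2 → C_1 sends each 2-simplex [p,q,r] to [q,r] − [p,r] + [p,q]. For instance
  ∂[7,8,10] = [8,10] − [7,10] + [7,8],
  ∂[0,6,11] = [6,11] − [0,11] + [0,6].
The 24×16 boundary matrix has rank 14 and Smith normal form diag(1,1,1,1,1,1,1,1,1,1,1,1,1,1).

Reading off H_k = ker ∂_k / im ∂_{k+1}:

  H_0: rank C_0 − rank ∂_1 = 12 − 10 = 2, and the invariant factors of ∂_1 are all 1, so H_0 ≅ Z^2.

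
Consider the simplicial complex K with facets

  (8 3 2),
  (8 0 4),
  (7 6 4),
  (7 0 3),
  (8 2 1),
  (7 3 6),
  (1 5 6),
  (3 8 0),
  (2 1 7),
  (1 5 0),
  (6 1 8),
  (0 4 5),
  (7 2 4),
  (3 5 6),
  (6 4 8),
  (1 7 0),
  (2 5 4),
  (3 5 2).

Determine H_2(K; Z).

H_2 = Z.

Take the total order 0 < 1 < 2 < 3 < 4 < 5 < 6 < 7 < 8 on the vertex set. Then K (dimension 2) consists of the simplices:

  0-simplices (9): [0], [1], [2], [3], [4], [5], [6], [7], [8]
  1-simplices (27): (27 of them)
  2-simplices (18): [0,1,5], [0,1,7], [0,3,7], [0,3,8], [0,4,5], [0,4,8], [1,2,7], [1,2,8], [1,5,6], [1,6,8], [2,3,5], [2,3,8], [2,4,5], [2,4,7], [3,5,6], [3,6,7], [4,6,7], [4,6,8]

giving chain groups C_0 ≅ Z^9, C_1 ≅ Z^27, C_2 ≅ Z^18.

∂_1: C_1 → C_0 sends each edge [p,q] (with p < q) to q − p. For instance
  ∂[2,5] = [5] − [2].
This gives a 9×27 integer matrix of rank 8; reducing to Smith normal form yields diagonal entries (1,1,1,1,1,1,1,1).

∂_2: C_2 → C_1 acts by ∂[p,q,r] = [q,r] − [p,r] + [p,q]. For instance
  ∂[1,2,7] = [2,7] − [1,7] + [1,2],
  ∂[3,6,7] = [6,7] − [3,7] + [3,6].
This gives a 27×18 integer matrix of rank 17; reducing to Smith normal form yields diagonal entries (1,1,1,1,1,1,1,1,1,1,1,1,1,1,1,1,1).

Reading off H_k = ker ∂_k / im ∂_{k+1}:

  H_2: rank ker ∂_2 − rank ∂_3 = (18 − 17) − 0 = 1, and there is no ∂_3, so H_2 = Z.

(K is a triangulation of the torus T^2.)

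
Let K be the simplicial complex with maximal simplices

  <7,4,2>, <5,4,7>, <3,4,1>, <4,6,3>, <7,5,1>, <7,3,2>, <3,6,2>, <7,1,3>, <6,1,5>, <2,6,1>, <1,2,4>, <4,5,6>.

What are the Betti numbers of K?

K has 7 vertices, 18 edges, 12 triangles.
rank ∂_0 = 0, rank ∂_1 = 6 ⇒ b_0 = 7 − 0 − 6 = 1; all invariant factors of ∂_1 are 1 so no torsion. So H_0 ≅ Z.
rank ∂_1 = 6, rank ∂_2 = 12 ⇒ b_1 = 18 − 6 − 12 = 0; ∂_2 has invariant factor(s) [2] giving torsion. So H_1 ≅ Z/2.
rank ∂_2 = 12, rank ∂_3 = 0 ⇒ b_2 = 12 − 12 − 0 = 0. So H_2 ≅ 0.

b_0 = 1, b_1 = 0, b_2 = 0.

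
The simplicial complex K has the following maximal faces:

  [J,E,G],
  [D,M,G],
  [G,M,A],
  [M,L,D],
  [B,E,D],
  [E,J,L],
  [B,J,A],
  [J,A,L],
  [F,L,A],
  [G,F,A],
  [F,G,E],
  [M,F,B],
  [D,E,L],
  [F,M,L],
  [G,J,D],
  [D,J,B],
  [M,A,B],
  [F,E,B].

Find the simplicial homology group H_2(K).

K has 9 vertices, 27 edges, 18 triangles.
rank ∂_2 = 18, rank ∂_3 = 0 ⇒ b_2 = 18 − 18 − 0 = 0. So H_2 = 0.

H_2 = 0.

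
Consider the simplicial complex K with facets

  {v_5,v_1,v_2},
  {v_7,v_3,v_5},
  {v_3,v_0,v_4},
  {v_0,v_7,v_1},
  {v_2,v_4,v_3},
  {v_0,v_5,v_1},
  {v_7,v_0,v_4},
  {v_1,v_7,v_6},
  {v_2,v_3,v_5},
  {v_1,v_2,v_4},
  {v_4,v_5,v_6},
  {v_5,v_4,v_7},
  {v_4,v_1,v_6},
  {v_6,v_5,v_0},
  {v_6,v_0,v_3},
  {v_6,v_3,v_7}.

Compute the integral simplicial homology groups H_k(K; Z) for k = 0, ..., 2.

H_0 = Z,  H_1 = Z^2,  H_2 = Z.

We work with the vertex ordering v_0 < v_1 < v_2 < v_3 < v_4 < v_5 < v_6 < v_7. The simplices of K, each written with vertices in increasing order, are:

  0-simplices (8): [v_0], [v_1], [v_2], [v_3], [v_4], [v_5], [v_6], [v_7]
  1-simplices (24): (24 of them)
  2-simplices (16): (16 of them)

so the chain groups are C_0 ≅ Z^8, C_1 ≅ Z^24, C_2 ≅ Z^16.

∂_1: C_1 → C_0 sends each edge [p,q] (with p < q) to q − p. For instance
  ∂[v_0,v_6] = [v_6] − [v_0].
The resulting 8×24 matrix has rank 7, and its Smith normal form has invariant factors (1,1,1,1,1,1,1).

The boundary map ∂_2: C_2 → C_1 maps a triangle to the signed sum of its edges. For instance
  ∂[v_0,v_3,v_6] = [v_3,v_6] − [v_0,v_6] + [v_0,v_3],
  ∂[v_4,v_5,v_6] = [v_5,v_6] − [v_4,v_6] + [v_4,v_5].
This gives a 24×16 integer matrix of rank 15; reducing to Smith normal form yields diagonal entries (1,1,1,1,1,1,1,1,1,1,1,1,1,1,1).

From H_k ≅ ker(∂_k) / im(∂_{k+1}) we obtain:

  H_0: rank C_0 − rank ∂_1 = 8 − 7 = 1, and the invariant factors of ∂_1 are all 1, so H_0 = Z.
  H_1: rank ker ∂_1 − rank ∂_2 = (24 − 7) − 15 = 2, and the invariant factors of ∂_2 are all 1, so H_1 = Z^2.
  H_2: rank ker ∂_2 − rank ∂_3 = (16 − 15) − 0 = 1, and there is no ∂_3, so H_2 = Z.

As a check, the Euler characteristic is 8 − 24 + 16 = 0, which agrees with 1 − 2 + 1 = 0.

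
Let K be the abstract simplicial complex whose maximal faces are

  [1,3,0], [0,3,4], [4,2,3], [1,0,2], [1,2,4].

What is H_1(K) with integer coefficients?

H_1 ≅ Z.

K has 5 vertices, 10 edges, 5 triangles.
rank ∂_1 = 4, rank ∂_2 = 5 ⇒ b_1 = 10 − 4 − 5 = 1; all invariant factors of ∂_2 are 1 so no torsion. So H_1 = Z.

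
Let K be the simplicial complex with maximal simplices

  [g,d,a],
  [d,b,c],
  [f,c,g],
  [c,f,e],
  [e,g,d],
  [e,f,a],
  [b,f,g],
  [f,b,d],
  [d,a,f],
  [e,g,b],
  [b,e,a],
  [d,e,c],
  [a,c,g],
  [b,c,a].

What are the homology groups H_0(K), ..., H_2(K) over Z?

H_0 ≅ Z,  H_1 ≅ Z^2,  H_2 ≅ Z.

K has 7 vertices, 21 edges, 14 triangles.
rank ∂_0 = 0, rank ∂_1 = 6 ⇒ b_0 = 7 − 0 − 6 = 1; all invariant factors of ∂_1 are 1 so no torsion. So H_0 ≅ Z.
rank ∂_1 = 6, rank ∂_2 = 13 ⇒ b_1 = 21 − 6 − 13 = 2; all invariant factors of ∂_2 are 1 so no torsion. So H_1 ≅ Z^2.
rank ∂_2 = 13, rank ∂_3 = 0 ⇒ b_2 = 14 − 13 − 0 = 1. So H_2 ≅ Z.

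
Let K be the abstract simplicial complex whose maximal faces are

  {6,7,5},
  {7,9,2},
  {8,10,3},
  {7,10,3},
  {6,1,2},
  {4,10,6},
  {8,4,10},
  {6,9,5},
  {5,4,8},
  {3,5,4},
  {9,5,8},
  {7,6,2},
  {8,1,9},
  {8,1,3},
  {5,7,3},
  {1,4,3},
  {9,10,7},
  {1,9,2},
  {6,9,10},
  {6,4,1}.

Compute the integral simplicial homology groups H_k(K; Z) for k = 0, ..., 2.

Order the vertices as 1 < 2 < 3 < 4 < 5 < 6 < 7 < 8 < 9 < 10. Listing each simplex with vertices in this order, K has dimension 2 with simplices:

  0-simplices (10): [1], [2], [3], [4], [5], [6], [7], [8], [9], [10]
  1-simplices (30): (30 of them)
  2-simplices (20): (20 of them)

Hence C_0 ≅ Z^10, C_1 ≅ Z^30, C_2 ≅ Z^20.

Boundary ∂_1: C_1 → C_0 sends each edge [p,q] (with p < q) to q − p.
The resulting 10×30 matrix has rank 9, and its Smith normal form has invariant factors (1,1,1,1,1,1,1,1,1).

∂_2: C_2 → C_1 acts by ∂[p,q,r] = [q,r] − [p,r] + [p,q]. For instance
  ∂[1,4,6] = [4,6] − [1,6] + [1,4],
  ∂[6,9,10] = [9,10] − [6,10] + [6,9].
This gives a 30×20 integer matrix of rank 20; reducing to Smith normal form yields diagonal entries (1,1,1,1,1,1,1,1,1,1,1,1,1,1,1,1,1,1,1,2).

Now H_k = ker ∂_k / im ∂_{k+1}, so:

  H_0: rank C_0 − rank ∂_1 = 10 − 9 = 1, and the invariant factors of ∂_1 are all 1, so H_0 ≅ Z.
  H_1: rank ker ∂_1 − rank ∂_2 = (30 − 9) − 20 = 1, and ∂_2 has invariant factor 2 > 1, so H_1 ≅ Z ⊕ Z/2Z.
  H_2: rank ker ∂_2 − rank ∂_3 = (20 − 20) − 0 = 0, and there is no ∂_3, so H_2 ≅ 0.

As a check, the Euler characteristic is 10 − 30 + 20 = 0, which agrees with 1 − 1 + 0 = 0.

H_0 = Z,  H_1 = Z ⊕ Z/2Z,  H_2 = 0.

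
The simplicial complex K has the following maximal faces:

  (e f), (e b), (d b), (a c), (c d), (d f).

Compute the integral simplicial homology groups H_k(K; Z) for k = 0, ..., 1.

H_0 = Z,  H_1 = Z.

We work with the vertex ordering a < b < c < d < e < f. The simplices of K, each written with vertices in increasing order, are:

  0-simplices (6): a, b, c, d, e, f
  1-simplices (6): ac, bd, be, cd, df, ef

so the chain groups are C_0 ≅ Z^6, C_1 ≅ Z^6.

The boundary map ∂_1: C_1 → C_0 maps an edge to its endpoints' difference, ∂[p,q] = q − p. For instance
  ∂cd = d − c.
As a 6×6 matrix over Z this has rank 5, with invariant factors (1,1,1,1,1).

Computing H_k = (kernel of ∂_k) / (image of ∂_{k+1}):

  H_0: rank C_0 − rank ∂_1 = 6 − 5 = 1, and the invariant factors of ∂_1 are all 1, so H_0 = Z.
  H_1: rank ker ∂_1 − rank ∂_2 = (6 − 5) − 0 = 1, and there is no ∂_2, so H_1 = Z.

As a check, the Euler characteristic is 6 − 6 = 0, which agrees with 1 − 1 = 0.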